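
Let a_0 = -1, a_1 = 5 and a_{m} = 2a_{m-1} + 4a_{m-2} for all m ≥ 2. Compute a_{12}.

1110016

The ordinary generating function has denominator 1 - 2z - 4z^2.
Iterating the recurrence: a_0,…,a_{12} = -1, 5, 6, 32, 88, 304, 960, 3136, 10112, 32768, 105984, 343040, 1110016.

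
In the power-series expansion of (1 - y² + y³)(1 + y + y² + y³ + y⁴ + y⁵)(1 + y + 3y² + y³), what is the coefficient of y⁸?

2

(1 - y² + y³) has coefficients 1,0,-1,1 for degrees 0…3.
(1 + y + y² + y³ + y⁴ + y⁵) has coefficients 1,1,1,1,1,1,0,0,0 for degrees 0…8.
Finally multiplying by (1 + y + 3y² + y³), the product of all factors after the first has coefficients 1,2,5,6,6,6,5,4,1 for degrees 0…8.
[y⁸] = 1·1 − 1·5 + 1·6 = 2.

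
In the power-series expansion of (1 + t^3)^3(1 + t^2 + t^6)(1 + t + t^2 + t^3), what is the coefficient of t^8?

(1 + t^3)^3 has coefficients 1,0,0,3,0,0,3,0,0 for degrees 0…8.
(1 + t^2 + t^6) has coefficients 1,0,1,0,0,0,1,0,0 for degrees 0…8.
Finally multiplying by (1 + t + t^2 + t^3), the product of all factors after the first has coefficients 1,1,2,2,1,1,1,1,1 for degrees 0…8.
[t^8] = 1·1 + 3·1 + 3·2 = 10.

10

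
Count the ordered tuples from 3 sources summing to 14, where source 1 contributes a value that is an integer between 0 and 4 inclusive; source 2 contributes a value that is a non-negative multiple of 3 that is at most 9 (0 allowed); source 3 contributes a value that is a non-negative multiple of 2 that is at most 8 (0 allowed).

6

The generating function for the choices is (1 + t + t^2 + t^3 + t^4)·(1 + t^3 + t^6 + t^9)·(1 + t^2 + t^4 + t^6 + t^8); the count is [t^14].
(1 + t + t^2 + t^3 + t^4) has coefficients 1,1,1,1,1 for degrees 0…4.
(1 + t^3 + t^6 + t^9) has coefficients 1,0,0,1,0,0,1,0,0,1,0,0,0,0,0 for degrees 0…14.
Finally multiplying by (1 + t^2 + t^4 + t^6 + t^8), the product of all factors after the first has coefficients 1,0,1,1,1,1,2,1,2,2,1,2,1,1,1 for degrees 0…14.
[t^14] = 1·1 + 1·1 + 1·1 + 1·2 + 1·1 = 6.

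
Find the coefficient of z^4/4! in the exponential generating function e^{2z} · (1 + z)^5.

The EGF product rule gives c_4 = Σ_{k_1+k_2=4} C(4; k_1,k_2) · ∏ g_i(k_i), where e^{2z} gives (2)^k; (1+z)^5 gives the falling factorial (5)_k.
g_1(k) for k = 0…4: 1, 2, 4, 8, 16.
g_2(k) for k = 0…4: 1, 5, 20, 60, 120.
c_4 = Σ_k C(4,k)·g_1(k)·g_2(4−k) = 1·1·120 + 4·2·60 + 6·4·20 + 4·8·5 + 1·16·1 = 120 + 480 + 480 + 160 + 16 = 1256.

1256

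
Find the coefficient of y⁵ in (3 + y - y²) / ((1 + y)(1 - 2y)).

The denominator gives the recurrence a_n = a_(n−1) + 2a_(n−2) for n ≥ 3; the numerator fixes a_0 = 3, a_1 = 4, a_2 = 9.
Iterating: 3, 4, 9, 17, 35, 69, so a_5 = 69.

69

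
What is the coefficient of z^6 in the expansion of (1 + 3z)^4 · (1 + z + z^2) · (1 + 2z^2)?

(1 + 3z)^4 has coefficients 1,12,54,108,81 for degrees 0…4.
(1 + z + z^2) has coefficients 1,1,1,0,0,0,0 for degrees 0…6.
Finally multiplying by (1 + 2z^2), the product of all factors after the first has coefficients 1,1,3,2,2,0,0 for degrees 0…6.
[z^6] = 1·0 + 12·0 + 54·2 + 108·2 + 81·3 = 567.

567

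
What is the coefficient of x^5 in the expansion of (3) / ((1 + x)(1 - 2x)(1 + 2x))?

Partial fractions give a closed form: a_n = (-1)·(-1)^n + (1)·2^n + (3)·(-2)^n.
At n = 5: a_5 = -63.

-63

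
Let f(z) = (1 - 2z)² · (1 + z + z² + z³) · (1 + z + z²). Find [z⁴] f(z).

2

(1 - 2z)² has coefficients 1,-4,4 for degrees 0…2.
(1 + z + z² + z³) has coefficients 1,1,1,1,0 for degrees 0…4.
Finally multiplying by (1 + z + z²), the product of all factors after the first has coefficients 1,2,3,3,2 for degrees 0…4.
[z⁴] = 1·2 − 4·3 + 4·3 = 2.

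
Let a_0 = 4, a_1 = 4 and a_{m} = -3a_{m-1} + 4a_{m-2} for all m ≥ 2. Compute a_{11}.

The ordinary generating function has denominator 1 + 3z - 4z^2.
Iterating the recurrence: a_0,…,a_{11} = 4, 4, 4, 4, 4, 4, 4, 4, 4, 4, 4, 4.

4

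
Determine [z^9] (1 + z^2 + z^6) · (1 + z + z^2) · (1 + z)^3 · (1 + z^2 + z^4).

(1 + z^2 + z^6) has coefficients 1,0,1,0,0,0,1 for degrees 0…6.
(1 + z + z^2) has coefficients 1,1,1,0,0,0,0,0,0,0 for degrees 0…9.
Multiplying by (1 + z)^3 gives running coefficients 1,4,7,7,4,1,0,0,0,0 for degrees 0…9.
Finally multiplying by (1 + z^2 + z^4), the product of all factors after the first has coefficients 1,4,8,11,12,12,11,8,4,1 for degrees 0…9.
[z^9] = 1·1 + 1·8 + 1·11 = 20.

20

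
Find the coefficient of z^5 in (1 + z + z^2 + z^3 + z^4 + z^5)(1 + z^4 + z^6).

2

(1 + z + z^2 + z^3 + z^4 + z^5) has coefficients 1,1,1,1,1,1 for degrees 0…5.
(1 + z^4 + z^6) has coefficients 1,0,0,0,1,0 for degrees 0…5.
[z^5] = 1·0 + 1·1 + 1·0 + 1·0 + 1·0 + 1·1 = 2.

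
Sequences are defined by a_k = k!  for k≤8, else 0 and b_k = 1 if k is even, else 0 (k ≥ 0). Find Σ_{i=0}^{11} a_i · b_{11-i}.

Write out a_i and b_{11-i} for i = 0,…,11 and sum the products.
Σ = 1·0 + 1·1 + 2·0 + 6·1 + 24·0 + 120·1 + 720·0 + 5040·1 + 40320·0 + 0·1 + 0·0 + 0·1 = 5167.

5167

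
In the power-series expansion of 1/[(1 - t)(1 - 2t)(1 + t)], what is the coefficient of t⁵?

42

Partial fractions give a closed form: a_n = (-1/2)·1^n + (4/3)·2^n + (1/6)·(-1)^n.
At n = 5: a_5 = 42.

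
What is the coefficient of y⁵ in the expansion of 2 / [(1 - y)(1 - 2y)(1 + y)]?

84

Partial fractions give a closed form: a_n = (-1)·1^n + (8/3)·2^n + (1/3)·(-1)^n.
At n = 5: a_5 = 84.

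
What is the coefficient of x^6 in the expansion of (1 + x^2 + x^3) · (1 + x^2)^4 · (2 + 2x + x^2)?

(1 + x^2 + x^3) has coefficients 1,0,1,1 for degrees 0…3.
(1 + x^2)^4 has coefficients 1,0,4,0,6,0,4 for degrees 0…6.
Finally multiplying by (2 + 2x + x^2), the product of all factors after the first has coefficients 2,2,9,8,16,12,14 for degrees 0…6.
[x^6] = 1·14 + 1·16 + 1·8 = 38.

38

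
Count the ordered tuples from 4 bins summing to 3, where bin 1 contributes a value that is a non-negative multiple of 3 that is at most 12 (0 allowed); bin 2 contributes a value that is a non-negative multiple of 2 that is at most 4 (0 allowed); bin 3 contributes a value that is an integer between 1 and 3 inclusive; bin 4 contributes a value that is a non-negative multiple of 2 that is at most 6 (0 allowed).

The generating function for the choices is (1 + x^3 + x^6 + x^9 + x^12)·(1 + x^2 + x^4)·(x + x^2 + x^3)·(1 + x^2 + x^4 + x^6); the count is [x^3].
(1 + x^3 + x^6 + x^9 + x^12) has coefficients 1,0,0,1 for degrees 0…3.
(1 + x^2 + x^4) has coefficients 1,0,1,0 for degrees 0…3.
Multiplying by (x + x^2 + x^3) gives running coefficients 0,1,1,2 for degrees 0…3.
Finally multiplying by (1 + x^2 + x^4 + x^6), the product of all factors after the first has coefficients 0,1,1,3 for degrees 0…3.
[x^3] = 1·3 + 1·0 = 3.

3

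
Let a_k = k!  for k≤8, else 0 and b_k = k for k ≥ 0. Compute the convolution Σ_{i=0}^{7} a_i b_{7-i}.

1079

This is [x^7] in the product of the two ordinary generating functions.
Σ = 1·7 + 1·6 + 2·5 + 6·4 + 24·3 + 120·2 + 720·1 + 5040·0 = 1079.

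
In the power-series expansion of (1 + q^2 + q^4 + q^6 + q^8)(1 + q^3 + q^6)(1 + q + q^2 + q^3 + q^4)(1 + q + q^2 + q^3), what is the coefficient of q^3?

7

(1 + q^2 + q^4 + q^6 + q^8) has coefficients 1,0,1,0 for degrees 0…3.
(1 + q^3 + q^6) has coefficients 1,0,0,1 for degrees 0…3.
Multiplying by (1 + q + q^2 + q^3 + q^4) gives running coefficients 1,1,1,2 for degrees 0…3.
Finally multiplying by (1 + q + q^2 + q^3), the product of all factors after the first has coefficients 1,2,3,5 for degrees 0…3.
[q^3] = 1·5 + 1·2 = 7.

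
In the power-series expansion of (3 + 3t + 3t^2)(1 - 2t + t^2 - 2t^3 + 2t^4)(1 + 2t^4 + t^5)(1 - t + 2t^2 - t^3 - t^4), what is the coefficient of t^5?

-27

(3 + 3t + 3t^2) has coefficients 3,3,3 for degrees 0…2.
(1 - 2t + t^2 - 2t^3 + 2t^4) has coefficients 1,-2,1,-2,2,0 for degrees 0…5.
Multiplying by (1 + 2t^4 + t^5) gives running coefficients 1,-2,1,-2,4,-3 for degrees 0…5.
Finally multiplying by (1 - t + 2t^2 - t^3 - t^4), the product of all factors after the first has coefficients 1,-3,5,-8,9,-10 for degrees 0…5.
[t^5] = 3·(-10) + 3·9 + 3·(-8) = -27.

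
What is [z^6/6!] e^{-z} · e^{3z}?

64

The EGF product rule gives c_6 = Σ_{k_1+k_2=6} C(6; k_1,k_2) · ∏ g_i(k_i), where e^{-z} gives (-1)^k; e^{3z} gives (3)^k.
g_1(k) for k = 0…6: 1, -1, 1, -1, 1, -1, 1.
g_2(k) for k = 0…6: 1, 3, 9, 27, 81, 243, 729.
c_6 = Σ_k C(6,k)·g_1(k)·g_2(6−k) = 1·1·729 + 6·(-1)·243 + 15·1·81 + 20·(-1)·27 + 15·1·9 + 6·(-1)·3 + 1·1·1 = 729 − 1458 + 1215 − 540 + 135 − 18 + 1 = 64.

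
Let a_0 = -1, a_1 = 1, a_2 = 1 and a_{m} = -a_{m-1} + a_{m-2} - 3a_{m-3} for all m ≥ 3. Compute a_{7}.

The ordinary generating function has denominator 1 + z - z^2 + 3z^3.
Iterating the recurrence: a_0,…,a_{7} = -1, 1, 1, 3, -5, 5, -19, 39.

39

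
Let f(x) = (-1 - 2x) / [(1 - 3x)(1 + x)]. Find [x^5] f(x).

-304

The denominator gives the recurrence a_n = 2a_(n−1) + 3a_(n−2) for n ≥ 2; the numerator fixes a_0 = -1, a_1 = -4.
Iterating: -1, -4, -11, -34, -101, -304, so a_5 = -304.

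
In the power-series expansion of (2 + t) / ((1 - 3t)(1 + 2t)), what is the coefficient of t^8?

Partial fractions give a closed form: a_n = (7/5)·3^n + (3/5)·(-2)^n.
At n = 8: a_8 = 9339.

9339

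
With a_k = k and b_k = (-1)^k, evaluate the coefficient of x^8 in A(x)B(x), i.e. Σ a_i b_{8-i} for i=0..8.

The convolution is the t^8 coefficient of A(t)B(t).
Σ = 0·1 + 1·(-1) + 2·1 + 3·(-1) + 4·1 + 5·(-1) + 6·1 + 7·(-1) + 8·1 = 4.

4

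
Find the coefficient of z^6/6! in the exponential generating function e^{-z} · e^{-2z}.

The EGF product rule gives c_6 = Σ_{k_1+k_2=6} C(6; k_1,k_2) · ∏ g_i(k_i), where e^{-z} gives (-1)^k; e^{-2z} gives (-2)^k.
g_1(k) for k = 0…6: 1, -1, 1, -1, 1, -1, 1.
g_2(k) for k = 0…6: 1, -2, 4, -8, 16, -32, 64.
c_6 = Σ_k C(6,k)·g_1(k)·g_2(6−k) = 1·1·64 + 6·(-1)·(-32) + 15·1·16 + 20·(-1)·(-8) + 15·1·4 + 6·(-1)·(-2) + 1·1·1 = 64 + 192 + 240 + 160 + 60 + 12 + 1 = 729.

729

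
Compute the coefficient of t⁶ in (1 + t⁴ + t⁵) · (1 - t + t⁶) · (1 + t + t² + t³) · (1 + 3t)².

7

(1 + t⁴ + t⁵) has coefficients 1,0,0,0,1,1 for degrees 0…5.
(1 - t + t⁶) has coefficients 1,-1,0,0,0,0,1 for degrees 0…6.
Multiplying by (1 + t + t² + t³) gives running coefficients 1,0,0,0,-1,0,1 for degrees 0…6.
Finally multiplying by (1 + 3t)², the product of all factors after the first has coefficients 1,6,9,0,-1,-6,-8 for degrees 0…6.
[t⁶] = 1·(-8) + 1·9 + 1·6 = 7.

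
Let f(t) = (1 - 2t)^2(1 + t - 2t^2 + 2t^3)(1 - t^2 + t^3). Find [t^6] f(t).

(1 - 2t)^2 has coefficients 1,-4,4 for degrees 0…2.
(1 + t - 2t^2 + 2t^3) has coefficients 1,1,-2,2,0,0,0 for degrees 0…6.
Finally multiplying by (1 - t^2 + t^3), the product of all factors after the first has coefficients 1,1,-3,2,3,-4,2 for degrees 0…6.
[t^6] = 1·2 − 4·(-4) + 4·3 = 30.

30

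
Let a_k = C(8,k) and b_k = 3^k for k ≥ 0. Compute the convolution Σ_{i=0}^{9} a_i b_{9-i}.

196608

Write out a_i and b_{9-i} for i = 0,…,9 and sum the products.
Σ = 1·19683 + 8·6561 + 28·2187 + 56·729 + 70·243 + 56·81 + 28·27 + 8·9 + 1·3 + 0·1 = 196608.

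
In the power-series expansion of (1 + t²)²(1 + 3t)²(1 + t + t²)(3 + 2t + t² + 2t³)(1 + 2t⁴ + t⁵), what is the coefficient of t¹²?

564

(1 + t²)² has coefficients 1,0,2,0,1 for degrees 0…4.
(1 + 3t)² has coefficients 1,6,9,0,0,0,0,0,0,0,0,0,0 for degrees 0…12.
Multiplying by (1 + t + t²) gives running coefficients 1,7,16,15,9,0,0,0,0,0,0,0,0 for degrees 0…12.
Multiplying by (3 + 2t + t² + 2t³) gives running coefficients 3,23,63,86,87,65,39,18,0,0,0,0,0 for degrees 0…12.
Finally multiplying by (1 + 2t⁴ + t⁵), the product of all factors after the first has coefficients 3,23,63,86,93,114,188,253,260,217,143,75,18 for degrees 0…12.
[t¹²] = 1·18 + 2·143 + 1·260 = 564.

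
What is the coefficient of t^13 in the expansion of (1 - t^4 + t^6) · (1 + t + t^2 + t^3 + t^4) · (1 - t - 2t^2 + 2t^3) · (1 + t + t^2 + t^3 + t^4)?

0

(1 - t^4 + t^6) has coefficients 1,0,0,0,-1,0,1 for degrees 0…6.
(1 + t + t^2 + t^3 + t^4) has coefficients 1,1,1,1,1,0,0,0,0,0,0,0,0,0 for degrees 0…13.
Multiplying by (1 - t - 2t^2 + 2t^3) gives running coefficients 1,0,-2,0,0,-1,0,2,0,0,0,0,0,0 for degrees 0…13.
Finally multiplying by (1 + t + t^2 + t^3 + t^4), the product of all factors after the first has coefficients 1,1,-1,-1,-1,-3,-3,1,1,1,2,2,0,0 for degrees 0…13.
[t^13] = 1·0 − 1·1 + 1·1 = 0.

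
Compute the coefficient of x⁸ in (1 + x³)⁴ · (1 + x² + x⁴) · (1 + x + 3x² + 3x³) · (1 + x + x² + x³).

110

(1 + x³)⁴ has coefficients 1,0,0,4,0,0,6,0,0 for degrees 0…8.
(1 + x² + x⁴) has coefficients 1,0,1,0,1,0,0,0,0 for degrees 0…8.
Multiplying by (1 + x + 3x² + 3x³) gives running coefficients 1,1,4,4,4,4,3,3,0 for degrees 0…8.
Finally multiplying by (1 + x + x² + x³), the product of all factors after the first has coefficients 1,2,6,10,13,16,15,14,10 for degrees 0…8.
[x⁸] = 1·10 + 4·16 + 6·6 = 110.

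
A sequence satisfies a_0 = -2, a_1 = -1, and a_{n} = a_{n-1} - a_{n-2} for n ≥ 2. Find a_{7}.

-1

The ordinary generating function has denominator 1 - t + t^2.
Iterating the recurrence: a_0,…,a_{7} = -2, -1, 1, 2, 1, -1, -2, -1.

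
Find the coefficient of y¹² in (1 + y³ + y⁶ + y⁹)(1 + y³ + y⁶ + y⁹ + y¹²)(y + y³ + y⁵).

4

(1 + y³ + y⁶ + y⁹) has coefficients 1,0,0,1,0,0,1,0,0,1 for degrees 0…9.
(1 + y³ + y⁶ + y⁹ + y¹²) has coefficients 1,0,0,1,0,0,1,0,0,1,0,0,1 for degrees 0…12.
Finally multiplying by (y + y³ + y⁵), the product of all factors after the first has coefficients 0,1,0,1,1,1,1,1,1,1,1,1,1 for degrees 0…12.
[y¹²] = 1·1 + 1·1 + 1·1 + 1·1 = 4.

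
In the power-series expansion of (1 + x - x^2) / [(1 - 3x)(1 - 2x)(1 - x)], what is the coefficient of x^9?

Partial fractions give a closed form: a_n = (11/2)·3^n + (-5)·2^n + (1/2)·1^n.
At n = 9: a_9 = 105697.

105697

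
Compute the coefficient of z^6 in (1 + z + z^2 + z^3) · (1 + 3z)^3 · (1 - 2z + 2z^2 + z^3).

109

(1 + z + z^2 + z^3) has coefficients 1,1,1,1 for degrees 0…3.
(1 + 3z)^3 has coefficients 1,9,27,27,0,0,0 for degrees 0…6.
Finally multiplying by (1 - 2z + 2z^2 + z^3), the product of all factors after the first has coefficients 1,7,11,-8,9,81,27 for degrees 0…6.
[z^6] = 1·27 + 1·81 + 1·9 + 1·(-8) = 109.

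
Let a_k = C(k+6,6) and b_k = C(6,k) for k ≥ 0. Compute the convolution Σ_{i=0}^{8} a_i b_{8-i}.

40081

This is [x^8] in the product of the two ordinary generating functions.
Σ = 1·0 + 7·0 + 28·1 + 84·6 + 210·15 + 462·20 + 924·15 + 1716·6 + 3003·1 = 40081.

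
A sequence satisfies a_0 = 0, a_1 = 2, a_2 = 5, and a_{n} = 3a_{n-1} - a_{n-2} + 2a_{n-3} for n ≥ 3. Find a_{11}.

65035

The ordinary generating function has denominator 1 - 3x + x^2 - 2x^3.
Iterating the recurrence: a_0,…,a_{11} = 0, 2, 5, 13, 38, 111, 321, 928, 2685, 7769, 22478, 65035.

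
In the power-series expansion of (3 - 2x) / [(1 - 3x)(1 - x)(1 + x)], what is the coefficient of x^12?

1395033

Partial fractions give a closed form: a_n = (21/8)·3^n + (-1/4)·1^n + (5/8)·(-1)^n.
At n = 12: a_12 = 1395033.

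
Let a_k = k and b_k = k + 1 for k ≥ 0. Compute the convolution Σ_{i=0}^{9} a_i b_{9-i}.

This is [x^9] in the product of the two ordinary generating functions.
Σ = 0·10 + 1·9 + 2·8 + 3·7 + 4·6 + 5·5 + 6·4 + 7·3 + 8·2 + 9·1 = 165.

165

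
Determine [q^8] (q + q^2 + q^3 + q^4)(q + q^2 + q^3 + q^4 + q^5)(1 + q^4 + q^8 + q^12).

(q + q^2 + q^3 + q^4) has coefficients 0,1,1,1,1 for degrees 0…4.
(q + q^2 + q^3 + q^4 + q^5) has coefficients 0,1,1,1,1,1,0,0,0 for degrees 0…8.
Finally multiplying by (1 + q^4 + q^8 + q^12), the product of all factors after the first has coefficients 0,1,1,1,1,2,1,1,1 for degrees 0…8.
[q^8] = 1·1 + 1·1 + 1·2 + 1·1 = 5.

5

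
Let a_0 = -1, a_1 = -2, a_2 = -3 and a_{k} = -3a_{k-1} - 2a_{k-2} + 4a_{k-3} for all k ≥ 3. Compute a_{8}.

379

The ordinary generating function has denominator 1 + 3t + 2t^2 - 4t^3.
Iterating the recurrence: a_0,…,a_{8} = -1, -2, -3, 9, -29, 57, -77, 1, 379.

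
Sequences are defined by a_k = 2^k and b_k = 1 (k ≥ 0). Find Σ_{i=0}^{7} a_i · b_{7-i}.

The convolution is the x^7 coefficient of A(x)B(x).
Σ = 1·1 + 2·1 + 4·1 + 8·1 + 16·1 + 32·1 + 64·1 + 128·1 = 255.

255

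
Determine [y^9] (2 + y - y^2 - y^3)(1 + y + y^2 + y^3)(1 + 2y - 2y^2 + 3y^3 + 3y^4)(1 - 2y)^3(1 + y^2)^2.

-70

(2 + y - y^2 - y^3) has coefficients 2,1,-1,-1 for degrees 0…3.
(1 + y + y^2 + y^3) has coefficients 1,1,1,1,0,0,0,0,0,0 for degrees 0…9.
Multiplying by (1 + 2y - 2y^2 + 3y^3 + 3y^4) gives running coefficients 1,3,1,4,6,4,6,3,0,0 for degrees 0…9.
Multiplying by (1 - 2y)^3 gives running coefficients 1,-3,-5,26,-30,8,22,-33,22,-12 for degrees 0…9.
Finally multiplying by (1 + y^2)^2, the product of all factors after the first has coefficients 1,-3,-3,20,-39,57,-43,9,36,-70 for degrees 0…9.
[y^9] = 2·(-70) + 1·36 − 1·9 − 1·(-43) = -70.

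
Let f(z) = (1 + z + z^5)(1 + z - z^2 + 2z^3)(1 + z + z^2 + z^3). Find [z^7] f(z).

(1 + z + z^5) has coefficients 1,1,0,0,0,1 for degrees 0…5.
(1 + z - z^2 + 2z^3) has coefficients 1,1,-1,2,0,0,0,0 for degrees 0…7.
Finally multiplying by (1 + z + z^2 + z^3), the product of all factors after the first has coefficients 1,2,1,3,2,1,2,0 for degrees 0…7.
[z^7] = 1·0 + 1·2 + 1·1 = 3.

3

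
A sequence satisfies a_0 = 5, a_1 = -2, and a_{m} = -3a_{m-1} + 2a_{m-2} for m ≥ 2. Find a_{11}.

The ordinary generating function has denominator 1 + 3x - 2x^2.
Iterating the recurrence: a_0,…,a_{11} = 5, -2, 16, -52, 188, -668, 2380, -8476, 30188, -107516, 382924, -1363804.

-1363804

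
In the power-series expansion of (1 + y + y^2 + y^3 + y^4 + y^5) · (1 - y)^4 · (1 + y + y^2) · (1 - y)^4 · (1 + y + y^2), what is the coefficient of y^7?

-10

(1 + y + y^2 + y^3 + y^4 + y^5) has coefficients 1,1,1,1,1,1 for degrees 0…5.
(1 - y)^4 has coefficients 1,-4,6,-4,1,0,0,0 for degrees 0…7.
Multiplying by (1 + y + y^2) gives running coefficients 1,-3,3,-2,3,-3,1,0 for degrees 0…7.
Multiplying by (1 - y)^4 gives running coefficients 1,-7,21,-36,42,-42,42,-36 for degrees 0…7.
Finally multiplying by (1 + y + y^2), the product of all factors after the first has coefficients 1,-6,15,-22,27,-36,42,-36 for degrees 0…7.
[y^7] = 1·(-36) + 1·42 + 1·(-36) + 1·27 + 1·(-22) + 1·15 = -10.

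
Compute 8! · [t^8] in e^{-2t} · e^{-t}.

The EGF product rule gives c_8 = Σ_{k_1+k_2=8} C(8; k_1,k_2) · ∏ g_i(k_i), where e^{-2t} gives (-2)^k; e^{-t} gives (-1)^k.
g_1(k) for k = 0…8: 1, -2, 4, -8, 16, -32, 64, -128, 256.
g_2(k) for k = 0…8: 1, -1, 1, -1, 1, -1, 1, -1, 1.
c_8 = Σ_k C(8,k)·g_1(k)·g_2(8−k) = 1·1·1 + 8·(-2)·(-1) + 28·4·1 + 56·(-8)·(-1) + 70·16·1 + 56·(-32)·(-1) + 28·64·1 + 8·(-128)·(-1) + 1·256·1 = 1 + 16 + 112 + 448 + 1120 + 1792 + 1792 + 1024 + 256 = 6561.

6561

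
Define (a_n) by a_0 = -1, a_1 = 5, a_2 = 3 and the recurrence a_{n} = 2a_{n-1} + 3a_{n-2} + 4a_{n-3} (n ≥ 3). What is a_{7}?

The ordinary generating function has denominator 1 - 2z - 3z^2 - 4z^3.
Iterating the recurrence: a_0,…,a_{7} = -1, 5, 3, 17, 63, 189, 635, 2089.

2089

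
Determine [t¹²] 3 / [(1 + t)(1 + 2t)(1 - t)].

16383

Partial fractions give a closed form: a_n = (-3/2)·(-1)^n + (4)·(-2)^n + (1/2)·1^n.
At n = 12: a_12 = 16383.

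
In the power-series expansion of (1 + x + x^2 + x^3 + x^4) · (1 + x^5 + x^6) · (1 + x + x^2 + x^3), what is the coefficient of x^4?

(1 + x + x^2 + x^3 + x^4) has coefficients 1,1,1,1,1 for degrees 0…4.
(1 + x^5 + x^6) has coefficients 1,0,0,0,0 for degrees 0…4.
Finally multiplying by (1 + x + x^2 + x^3), the product of all factors after the first has coefficients 1,1,1,1,0 for degrees 0…4.
[x^4] = 1·0 + 1·1 + 1·1 + 1·1 + 1·1 = 4.

4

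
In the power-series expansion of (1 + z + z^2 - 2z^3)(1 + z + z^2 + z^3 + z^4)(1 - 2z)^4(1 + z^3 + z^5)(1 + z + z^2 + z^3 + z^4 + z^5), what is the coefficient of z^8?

(1 + z + z^2 - 2z^3) has coefficients 1,1,1,-2 for degrees 0…3.
(1 + z + z^2 + z^3 + z^4) has coefficients 1,1,1,1,1,0,0,0,0 for degrees 0…8.
Multiplying by (1 - 2z)^4 gives running coefficients 1,-7,17,-15,1,0,8,-16,16 for degrees 0…8.
Multiplying by (1 + z^3 + z^5) gives running coefficients 1,-7,17,-14,-6,18,-14,2,1 for degrees 0…8.
Finally multiplying by (1 + z + z^2 + z^3 + z^4 + z^5), the product of all factors after the first has coefficients 1,-6,11,-3,-9,9,-6,3,-13 for degrees 0…8.
[z^8] = 1·(-13) + 1·3 + 1·(-6) − 2·9 = -34.

-34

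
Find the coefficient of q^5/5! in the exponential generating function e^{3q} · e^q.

The EGF product rule gives c_5 = Σ_{k_1+k_2=5} C(5; k_1,k_2) · ∏ g_i(k_i), where e^{3q} gives (3)^k; e^q gives (1)^k.
g_1(k) for k = 0…5: 1, 3, 9, 27, 81, 243.
g_2(k) for k = 0…5: 1, 1, 1, 1, 1, 1.
c_5 = Σ_k C(5,k)·g_1(k)·g_2(5−k) = 1·1·1 + 5·3·1 + 10·9·1 + 10·27·1 + 5·81·1 + 1·243·1 = 1 + 15 + 90 + 270 + 405 + 243 = 1024.

1024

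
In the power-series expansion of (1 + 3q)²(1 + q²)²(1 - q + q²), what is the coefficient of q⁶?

(1 + 3q)² has coefficients 1,6,9 for degrees 0…2.
(1 + q²)² has coefficients 1,0,2,0,1,0,0 for degrees 0…6.
Finally multiplying by (1 - q + q²), the product of all factors after the first has coefficients 1,-1,3,-2,3,-1,1 for degrees 0…6.
[q⁶] = 1·1 + 6·(-1) + 9·3 = 22.

22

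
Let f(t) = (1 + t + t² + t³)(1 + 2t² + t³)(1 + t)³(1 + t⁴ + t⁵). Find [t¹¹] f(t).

38

(1 + t + t² + t³) has coefficients 1,1,1,1 for degrees 0…3.
(1 + 2t² + t³) has coefficients 1,0,2,1,0,0,0,0,0,0,0,0 for degrees 0…11.
Multiplying by (1 + t)³ gives running coefficients 1,3,5,8,9,5,1,0,0,0,0,0 for degrees 0…11.
Finally multiplying by (1 + t⁴ + t⁵), the product of all factors after the first has coefficients 1,3,5,8,10,9,9,13,17,14,6,1 for degrees 0…11.
[t¹¹] = 1·1 + 1·6 + 1·14 + 1·17 = 38.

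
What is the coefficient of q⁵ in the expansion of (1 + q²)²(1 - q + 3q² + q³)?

1

(1 + q²)² has coefficients 1,0,2,0,1 for degrees 0…4.
(1 - q + 3q² + q³) has coefficients 1,-1,3,1,0,0 for degrees 0…5.
[q⁵] = 1·0 + 2·1 + 1·(-1) = 1.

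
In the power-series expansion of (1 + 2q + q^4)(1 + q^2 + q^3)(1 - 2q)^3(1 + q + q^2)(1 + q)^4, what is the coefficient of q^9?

(1 + 2q + q^4) has coefficients 1,2,0,0,1 for degrees 0…4.
(1 + q^2 + q^3) has coefficients 1,0,1,1,0,0,0,0,0,0 for degrees 0…9.
Multiplying by (1 - 2q)^3 gives running coefficients 1,-6,13,-13,6,4,-8,0,0,0 for degrees 0…9.
Multiplying by (1 + q + q^2) gives running coefficients 1,-5,8,-6,6,-3,2,-4,-8,0 for degrees 0…9.
Finally multiplying by (1 + q)^4, the product of all factors after the first has coefficients 1,-1,-6,0,11,12,10,4,-18,-51 for degrees 0…9.
[q^9] = 1·(-51) + 2·(-18) + 1·12 = -75.

-75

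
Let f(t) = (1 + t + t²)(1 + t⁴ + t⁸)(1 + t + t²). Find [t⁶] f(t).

3

(1 + t + t²) has coefficients 1,1,1 for degrees 0…2.
(1 + t⁴ + t⁸) has coefficients 1,0,0,0,1,0,0 for degrees 0…6.
Finally multiplying by (1 + t + t²), the product of all factors after the first has coefficients 1,1,1,0,1,1,1 for degrees 0…6.
[t⁶] = 1·1 + 1·1 + 1·1 = 3.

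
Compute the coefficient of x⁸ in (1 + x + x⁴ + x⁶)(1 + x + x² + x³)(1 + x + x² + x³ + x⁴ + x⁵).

10

(1 + x + x⁴ + x⁶) has coefficients 1,1,0,0,1,0,1 for degrees 0…6.
(1 + x + x² + x³) has coefficients 1,1,1,1,0,0,0,0,0 for degrees 0…8.
Finally multiplying by (1 + x + x² + x³ + x⁴ + x⁵), the product of all factors after the first has coefficients 1,2,3,4,4,4,3,2,1 for degrees 0…8.
[x⁸] = 1·1 + 1·2 + 1·4 + 1·3 = 10.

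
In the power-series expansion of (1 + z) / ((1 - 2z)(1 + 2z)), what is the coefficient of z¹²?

4096

The denominator gives the recurrence a_n = 4a_(n−2) for n ≥ 3; the numerator fixes a_0 = 1, a_1 = 1, a_2 = 4.
Iterating: 1, 1, 4, 4, 16, 16, 64, 64, 256, 256, 1024, 1024, 4096, so a_12 = 4096.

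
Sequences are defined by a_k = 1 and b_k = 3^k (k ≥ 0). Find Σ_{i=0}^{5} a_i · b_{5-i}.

The convolution is the t^5 coefficient of A(t)B(t).
Σ = 1·243 + 1·81 + 1·27 + 1·9 + 1·3 + 1·1 = 364.

364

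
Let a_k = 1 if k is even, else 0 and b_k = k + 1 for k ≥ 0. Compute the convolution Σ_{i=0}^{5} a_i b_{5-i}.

12

Write out a_i and b_{5-i} for i = 0,…,5 and sum the products.
Σ = 1·6 + 0·5 + 1·4 + 0·3 + 1·2 + 0·1 = 12.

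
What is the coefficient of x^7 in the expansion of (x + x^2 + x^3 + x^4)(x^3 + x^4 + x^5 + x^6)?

(x + x^2 + x^3 + x^4) has coefficients 0,1,1,1,1 for degrees 0…4.
(x^3 + x^4 + x^5 + x^6) has coefficients 0,0,0,1,1,1,1,0 for degrees 0…7.
[x^7] = 1·1 + 1·1 + 1·1 + 1·1 = 4.

4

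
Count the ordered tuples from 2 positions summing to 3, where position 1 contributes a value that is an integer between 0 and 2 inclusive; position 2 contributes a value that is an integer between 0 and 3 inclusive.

The generating function for the choices is (1 + q + q²)·(1 + q + q² + q³); the count is [q³].
(1 + q + q²) has coefficients 1,1,1 for degrees 0…2.
(1 + q + q² + q³) has coefficients 1,1,1,1 for degrees 0…3.
[q³] = 1·1 + 1·1 + 1·1 = 3.

3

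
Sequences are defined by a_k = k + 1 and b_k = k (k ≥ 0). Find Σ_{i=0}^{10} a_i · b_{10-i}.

220

This is [x^10] in the product of the two ordinary generating functions.
Σ = 1·10 + 2·9 + 3·8 + 4·7 + 5·6 + 6·5 + 7·4 + 8·3 + 9·2 + 10·1 + 11·0 = 220.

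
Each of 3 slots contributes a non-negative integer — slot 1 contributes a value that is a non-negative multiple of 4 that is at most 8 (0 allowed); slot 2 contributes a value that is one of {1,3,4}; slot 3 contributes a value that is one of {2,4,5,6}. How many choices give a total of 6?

The generating function for the choices is (1 + q^4 + q^8)·(q + q^3 + q^4)·(q^2 + q^4 + q^5 + q^6); the count is [q^6].
(1 + q^4 + q^8) has coefficients 1,0,0,0,1,0,0 for degrees 0…6.
(q + q^3 + q^4) has coefficients 0,1,0,1,1,0,0 for degrees 0…6.
Finally multiplying by (q^2 + q^4 + q^5 + q^6), the product of all factors after the first has coefficients 0,0,0,1,0,2,2 for degrees 0…6.
[q^6] = 1·2 + 1·0 = 2.

2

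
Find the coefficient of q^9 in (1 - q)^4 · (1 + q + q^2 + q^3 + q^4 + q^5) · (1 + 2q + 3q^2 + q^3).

3

(1 - q)^4 has coefficients 1,-4,6,-4,1 for degrees 0…4.
(1 + q + q^2 + q^3 + q^4 + q^5) has coefficients 1,1,1,1,1,1,0,0,0,0 for degrees 0…9.
Finally multiplying by (1 + 2q + 3q^2 + q^3), the product of all factors after the first has coefficients 1,3,6,7,7,7,6,4,1,0 for degrees 0…9.
[q^9] = 1·0 − 4·1 + 6·4 − 4·6 + 1·7 = 3.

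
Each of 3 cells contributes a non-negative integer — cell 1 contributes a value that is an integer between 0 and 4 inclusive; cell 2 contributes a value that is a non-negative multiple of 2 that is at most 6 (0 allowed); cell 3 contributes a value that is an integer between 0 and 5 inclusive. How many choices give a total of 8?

The generating function for the choices is (1 + y + y^2 + y^3 + y^4)·(1 + y^2 + y^4 + y^6)·(1 + y + y^2 + y^3 + y^4 + y^5); the count is [y^8].
(1 + y + y^2 + y^3 + y^4) has coefficients 1,1,1,1,1 for degrees 0…4.
(1 + y^2 + y^4 + y^6) has coefficients 1,0,1,0,1,0,1,0,0 for degrees 0…8.
Finally multiplying by (1 + y + y^2 + y^3 + y^4 + y^5), the product of all factors after the first has coefficients 1,1,2,2,3,3,3,3,2 for degrees 0…8.
[y^8] = 1·2 + 1·3 + 1·3 + 1·3 + 1·3 = 14.

14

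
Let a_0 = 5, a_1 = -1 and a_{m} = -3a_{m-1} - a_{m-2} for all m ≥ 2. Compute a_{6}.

The ordinary generating function has denominator 1 + 3y + y^2.
Iterating the recurrence: a_0,…,a_{6} = 5, -1, -2, 7, -19, 50, -131.

-131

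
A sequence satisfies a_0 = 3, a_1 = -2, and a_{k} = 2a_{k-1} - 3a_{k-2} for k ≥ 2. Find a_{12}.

3287

The ordinary generating function has denominator 1 - 2q + 3q^2.
Iterating the recurrence: a_0,…,a_{12} = 3, -2, -13, -20, -1, 58, 119, 64, -229, -650, -613, 724, 3287.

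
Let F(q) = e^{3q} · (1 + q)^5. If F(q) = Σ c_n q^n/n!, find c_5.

14988

The EGF product rule gives c_5 = Σ_{k_1+k_2=5} C(5; k_1,k_2) · ∏ g_i(k_i), where e^{3q} gives (3)^k; (1+q)^5 gives the falling factorial (5)_k.
g_1(k) for k = 0…5: 1, 3, 9, 27, 81, 243.
g_2(k) for k = 0…5: 1, 5, 20, 60, 120, 120.
c_5 = Σ_k C(5,k)·g_1(k)·g_2(5−k) = 1·1·120 + 5·3·120 + 10·9·60 + 10·27·20 + 5·81·5 + 1·243·1 = 120 + 1800 + 5400 + 5400 + 2025 + 243 = 14988.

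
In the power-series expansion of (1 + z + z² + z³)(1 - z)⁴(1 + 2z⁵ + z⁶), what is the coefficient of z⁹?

-3

(1 + z + z² + z³) has coefficients 1,1,1,1 for degrees 0…3.
(1 - z)⁴ has coefficients 1,-4,6,-4,1,0,0,0,0,0 for degrees 0…9.
Finally multiplying by (1 + 2z⁵ + z⁶), the product of all factors after the first has coefficients 1,-4,6,-4,1,2,-7,8,-2,-2 for degrees 0…9.
[z⁹] = 1·(-2) + 1·(-2) + 1·8 + 1·(-7) = -3.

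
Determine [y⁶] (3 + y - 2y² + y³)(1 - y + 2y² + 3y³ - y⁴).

(3 + y - 2y² + y³) has coefficients 3,1,-2,1 for degrees 0…3.
(1 - y + 2y² + 3y³ - y⁴) has coefficients 1,-1,2,3,-1,0,0 for degrees 0…6.
[y⁶] = 3·0 + 1·0 − 2·(-1) + 1·3 = 5.

5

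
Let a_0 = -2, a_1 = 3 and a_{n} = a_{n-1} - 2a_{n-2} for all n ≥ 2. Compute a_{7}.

The ordinary generating function has denominator 1 - q + 2q^2.
Iterating the recurrence: a_0,…,a_{7} = -2, 3, 7, 1, -13, -15, 11, 41.

41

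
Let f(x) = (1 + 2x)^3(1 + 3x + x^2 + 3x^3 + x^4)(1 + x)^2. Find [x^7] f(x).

(1 + 2x)^3 has coefficients 1,6,12,8 for degrees 0…3.
(1 + 3x + x^2 + 3x^3 + x^4) has coefficients 1,3,1,3,1,0,0,0 for degrees 0…7.
Finally multiplying by (1 + x)^2, the product of all factors after the first has coefficients 1,5,8,8,8,5,1,0 for degrees 0…7.
[x^7] = 1·0 + 6·1 + 12·5 + 8·8 = 130.

130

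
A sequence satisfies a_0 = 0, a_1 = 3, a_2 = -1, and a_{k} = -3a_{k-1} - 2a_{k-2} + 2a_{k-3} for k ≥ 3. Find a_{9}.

The ordinary generating function has denominator 1 + 3t + 2t^2 - 2t^3.
Iterating the recurrence: a_0,…,a_{9} = 0, 3, -1, -3, 17, -47, 101, -175, 229, -135.

-135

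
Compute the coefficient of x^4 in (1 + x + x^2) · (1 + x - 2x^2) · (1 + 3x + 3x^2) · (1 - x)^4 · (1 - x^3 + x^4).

10

(1 + x + x^2) has coefficients 1,1,1 for degrees 0…2.
(1 + x - 2x^2) has coefficients 1,1,-2,0,0 for degrees 0…4.
Multiplying by (1 + 3x + 3x^2) gives running coefficients 1,4,4,-3,-6 for degrees 0…4.
Multiplying by (1 - x)^4 gives running coefficients 1,0,-6,1,15 for degrees 0…4.
Finally multiplying by (1 - x^3 + x^4), the product of all factors after the first has coefficients 1,0,-6,0,16 for degrees 0…4.
[x^4] = 1·16 + 1·0 + 1·(-6) = 10.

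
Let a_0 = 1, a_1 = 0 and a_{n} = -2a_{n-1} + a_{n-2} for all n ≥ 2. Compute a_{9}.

-408

The ordinary generating function has denominator 1 + 2q - q^2.
Iterating the recurrence: a_0,…,a_{9} = 1, 0, 1, -2, 5, -12, 29, -70, 169, -408.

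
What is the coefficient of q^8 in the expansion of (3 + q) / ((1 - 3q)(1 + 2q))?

13378

Partial fractions give a closed form: a_n = (2)·3^n + (1)·(-2)^n.
At n = 8: a_8 = 13378.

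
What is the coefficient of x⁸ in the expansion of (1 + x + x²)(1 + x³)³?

3

(1 + x + x²) has coefficients 1,1,1 for degrees 0…2.
(1 + x³)³ has coefficients 1,0,0,3,0,0,3,0,0 for degrees 0…8.
[x⁸] = 1·0 + 1·0 + 1·3 = 3.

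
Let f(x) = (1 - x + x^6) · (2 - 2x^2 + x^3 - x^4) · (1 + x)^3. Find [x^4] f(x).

(1 - x + x^6) has coefficients 1,-1,0,0,0 for degrees 0…4.
(2 - 2x^2 + x^3 - x^4) has coefficients 2,0,-2,1,-1 for degrees 0…4.
Finally multiplying by (1 + x)^3, the product of all factors after the first has coefficients 2,6,4,-3,-4 for degrees 0…4.
[x^4] = 1·(-4) − 1·(-3) = -1.

-1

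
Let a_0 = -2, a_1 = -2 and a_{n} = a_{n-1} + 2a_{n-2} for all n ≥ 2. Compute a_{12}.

The ordinary generating function has denominator 1 - y - 2y^2.
Iterating the recurrence: a_0,…,a_{12} = -2, -2, -6, -10, -22, -42, -86, -170, -342, -682, -1366, -2730, -5462.

-5462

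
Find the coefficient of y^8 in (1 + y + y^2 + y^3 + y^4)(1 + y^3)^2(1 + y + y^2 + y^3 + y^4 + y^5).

15

(1 + y + y^2 + y^3 + y^4) has coefficients 1,1,1,1,1 for degrees 0…4.
(1 + y^3)^2 has coefficients 1,0,0,2,0,0,1,0,0 for degrees 0…8.
Finally multiplying by (1 + y + y^2 + y^3 + y^4 + y^5), the product of all factors after the first has coefficients 1,1,1,3,3,3,3,3,3 for degrees 0…8.
[y^8] = 1·3 + 1·3 + 1·3 + 1·3 + 1·3 = 15.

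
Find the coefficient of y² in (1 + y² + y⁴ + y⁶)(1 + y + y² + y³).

(1 + y² + y⁴ + y⁶) has coefficients 1,0,1 for degrees 0…2.
(1 + y + y² + y³) has coefficients 1,1,1 for degrees 0…2.
[y²] = 1·1 + 1·1 = 2.

2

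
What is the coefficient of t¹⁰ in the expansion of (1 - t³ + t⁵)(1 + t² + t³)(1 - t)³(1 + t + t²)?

-2

(1 - t³ + t⁵) has coefficients 1,0,0,-1,0,1 for degrees 0…5.
(1 + t² + t³) has coefficients 1,0,1,1,0,0,0,0,0,0,0 for degrees 0…10.
Multiplying by (1 - t)³ gives running coefficients 1,-3,4,-3,0,2,-1,0,0,0,0 for degrees 0…10.
Finally multiplying by (1 + t + t²), the product of all factors after the first has coefficients 1,-2,2,-2,1,-1,1,1,-1,0,0 for degrees 0…10.
[t¹⁰] = 1·0 − 1·1 + 1·(-1) = -2.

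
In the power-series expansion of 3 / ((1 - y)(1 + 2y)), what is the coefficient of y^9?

-1023

The denominator gives the recurrence a_n = −a_(n−1) + 2a_(n−2) for n ≥ 2; the numerator fixes a_0 = 3, a_1 = -3.
Iterating: 3, -3, 9, -15, 33, -63, 129, -255, 513, -1023, so a_9 = -1023.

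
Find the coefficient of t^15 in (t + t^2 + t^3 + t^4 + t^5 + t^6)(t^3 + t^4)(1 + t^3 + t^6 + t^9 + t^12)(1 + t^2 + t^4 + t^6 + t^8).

19

(t + t^2 + t^3 + t^4 + t^5 + t^6) has coefficients 0,1,1,1,1,1,1 for degrees 0…6.
(t^3 + t^4) has coefficients 0,0,0,1,1,0,0,0,0,0,0,0,0,0,0,0 for degrees 0…15.
Multiplying by (1 + t^3 + t^6 + t^9 + t^12) gives running coefficients 0,0,0,1,1,0,1,1,0,1,1,0,1,1,0,1 for degrees 0…15.
Finally multiplying by (1 + t^2 + t^4 + t^6 + t^8), the product of all factors after the first has coefficients 0,0,0,1,1,1,2,2,2,3,3,3,4,3,3,4 for degrees 0…15.
[t^15] = 1·3 + 1·3 + 1·4 + 1·3 + 1·3 + 1·3 = 19.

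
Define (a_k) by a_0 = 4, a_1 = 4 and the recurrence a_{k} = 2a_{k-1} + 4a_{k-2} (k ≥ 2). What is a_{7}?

The ordinary generating function has denominator 1 - 2y - 4y^2.
Iterating the recurrence: a_0,…,a_{7} = 4, 4, 24, 64, 224, 704, 2304, 7424.

7424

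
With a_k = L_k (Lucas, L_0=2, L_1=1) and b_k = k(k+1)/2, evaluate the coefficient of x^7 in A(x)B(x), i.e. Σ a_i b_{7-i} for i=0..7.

255

Write out a_i and b_{7-i} for i = 0,…,7 and sum the products.
Σ = 2·28 + 1·21 + 3·15 + 4·10 + 7·6 + 11·3 + 18·1 + 29·0 = 255.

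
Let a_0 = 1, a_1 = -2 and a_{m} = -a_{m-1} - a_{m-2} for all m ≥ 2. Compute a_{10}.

The ordinary generating function has denominator 1 + y + y^2.
Iterating the recurrence: a_0,…,a_{10} = 1, -2, 1, 1, -2, 1, 1, -2, 1, 1, -2.

-2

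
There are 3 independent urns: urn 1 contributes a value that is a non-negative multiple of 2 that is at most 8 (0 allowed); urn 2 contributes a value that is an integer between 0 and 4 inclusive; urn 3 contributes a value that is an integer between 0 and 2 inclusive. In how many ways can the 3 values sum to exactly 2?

4

The generating function for the choices is (1 + y² + y⁴ + y⁶ + y⁸)·(1 + y + y² + y³ + y⁴)·(1 + y + y²); the count is [y²].
(1 + y² + y⁴ + y⁶ + y⁸) has coefficients 1,0,1 for degrees 0…2.
(1 + y + y² + y³ + y⁴) has coefficients 1,1,1 for degrees 0…2.
Finally multiplying by (1 + y + y²), the product of all factors after the first has coefficients 1,2,3 for degrees 0…2.
[y²] = 1·3 + 1·1 = 4.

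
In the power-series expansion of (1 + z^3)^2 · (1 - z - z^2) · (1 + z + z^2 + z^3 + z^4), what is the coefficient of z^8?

(1 + z^3)^2 has coefficients 1,0,0,2,0,0,1 for degrees 0…6.
(1 - z - z^2) has coefficients 1,-1,-1,0,0,0,0,0,0 for degrees 0…8.
Finally multiplying by (1 + z + z^2 + z^3 + z^4), the product of all factors after the first has coefficients 1,0,-1,-1,-1,-2,-1,0,0 for degrees 0…8.
[z^8] = 1·0 + 2·(-2) + 1·(-1) = -5.

-5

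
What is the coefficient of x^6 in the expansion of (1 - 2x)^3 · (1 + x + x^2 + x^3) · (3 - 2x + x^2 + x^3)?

(1 - 2x)^3 has coefficients 1,-6,12,-8 for degrees 0…3.
(1 + x + x^2 + x^3) has coefficients 1,1,1,1,0,0,0 for degrees 0…6.
Finally multiplying by (3 - 2x + x^2 + x^3), the product of all factors after the first has coefficients 3,1,2,3,0,2,1 for degrees 0…6.
[x^6] = 1·1 − 6·2 + 12·0 − 8·3 = -35.

-35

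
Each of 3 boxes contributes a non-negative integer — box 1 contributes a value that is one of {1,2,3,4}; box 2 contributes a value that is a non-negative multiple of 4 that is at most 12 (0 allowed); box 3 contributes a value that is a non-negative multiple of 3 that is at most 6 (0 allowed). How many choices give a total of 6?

The generating function for the choices is (z + z^2 + z^3 + z^4)·(1 + z^4 + z^8 + z^12)·(1 + z^3 + z^6); the count is [z^6].
(z + z^2 + z^3 + z^4) has coefficients 0,1,1,1,1 for degrees 0…4.
(1 + z^4 + z^8 + z^12) has coefficients 1,0,0,0,1,0,0 for degrees 0…6.
Finally multiplying by (1 + z^3 + z^6), the product of all factors after the first has coefficients 1,0,0,1,1,0,1 for degrees 0…6.
[z^6] = 1·0 + 1·1 + 1·1 + 1·0 = 2.

2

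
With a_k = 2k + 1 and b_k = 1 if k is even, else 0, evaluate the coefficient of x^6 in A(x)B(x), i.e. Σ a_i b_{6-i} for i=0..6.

This is [x^6] in the product of the two ordinary generating functions.
Σ = 1·1 + 3·0 + 5·1 + 7·0 + 9·1 + 11·0 + 13·1 = 28.

28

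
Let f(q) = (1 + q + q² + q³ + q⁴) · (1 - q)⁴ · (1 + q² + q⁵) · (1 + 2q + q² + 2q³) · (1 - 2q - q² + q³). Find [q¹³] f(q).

(1 + q + q² + q³ + q⁴) has coefficients 1,1,1,1,1 for degrees 0…4.
(1 - q)⁴ has coefficients 1,-4,6,-4,1,0,0,0,0,0,0,0,0,0 for degrees 0…13.
Multiplying by (1 + q² + q⁵) gives running coefficients 1,-4,7,-8,7,-3,-3,6,-4,1,0,0,0,0 for degrees 0…13.
Multiplying by (1 + 2q + q² + 2q³) gives running coefficients 1,-2,0,4,-10,17,-18,11,-1,-7,10,-7,2,0 for degrees 0…13.
Finally multiplying by (1 - 2q - q² + q³), the product of all factors after the first has coefficients 1,-4,3,7,-20,33,-38,20,12,-34,36,-21,-1,13 for degrees 0…13.
[q¹³] = 1·13 + 1·(-1) + 1·(-21) + 1·36 + 1·(-34) = -7.

-7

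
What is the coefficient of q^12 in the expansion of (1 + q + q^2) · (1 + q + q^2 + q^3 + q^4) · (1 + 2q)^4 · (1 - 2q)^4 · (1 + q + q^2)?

(1 + q + q^2) has coefficients 1,1,1 for degrees 0…2.
(1 + q + q^2 + q^3 + q^4) has coefficients 1,1,1,1,1,0,0,0,0,0,0,0,0 for degrees 0…12.
Multiplying by (1 + 2q)^4 gives running coefficients 1,9,33,65,81,80,72,48,16,0,0,0,0 for degrees 0…12.
Multiplying by (1 - 2q)^4 gives running coefficients 1,1,-15,-15,81,80,-176,-160,96,0,0,256,256 for degrees 0…12.
Finally multiplying by (1 + q + q^2), the product of all factors after the first has coefficients 1,2,-13,-29,51,146,-15,-256,-240,-64,96,256,512 for degrees 0…12.
[q^12] = 1·512 + 1·256 + 1·96 = 864.

864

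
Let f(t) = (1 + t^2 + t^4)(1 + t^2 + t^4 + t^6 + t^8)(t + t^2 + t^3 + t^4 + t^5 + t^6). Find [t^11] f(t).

8

(1 + t^2 + t^4) has coefficients 1,0,1,0,1 for degrees 0…4.
(1 + t^2 + t^4 + t^6 + t^8) has coefficients 1,0,1,0,1,0,1,0,1,0,0,0 for degrees 0…11.
Finally multiplying by (t + t^2 + t^3 + t^4 + t^5 + t^6), the product of all factors after the first has coefficients 0,1,1,2,2,3,3,3,3,3,3,2 for degrees 0…11.
[t^11] = 1·2 + 1·3 + 1·3 = 8.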